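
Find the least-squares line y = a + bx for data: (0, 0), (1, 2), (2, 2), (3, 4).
a = 1/5, b = 6/5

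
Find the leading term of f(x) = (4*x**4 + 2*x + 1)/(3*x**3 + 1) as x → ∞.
4*x/3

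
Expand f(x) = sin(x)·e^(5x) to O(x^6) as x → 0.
x + 5*x**2 + 37*x**3/3 + 20*x**4 + 719*x**5/30 + O(x**6)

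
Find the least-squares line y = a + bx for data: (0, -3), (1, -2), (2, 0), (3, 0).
a = -29/10, b = 11/10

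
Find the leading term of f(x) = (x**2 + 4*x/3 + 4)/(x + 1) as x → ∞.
x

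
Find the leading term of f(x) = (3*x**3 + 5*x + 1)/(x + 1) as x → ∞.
3*x**2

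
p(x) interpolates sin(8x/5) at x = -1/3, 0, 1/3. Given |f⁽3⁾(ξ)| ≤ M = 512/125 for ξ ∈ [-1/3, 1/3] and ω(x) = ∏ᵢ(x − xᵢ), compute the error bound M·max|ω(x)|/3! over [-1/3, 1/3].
512*sqrt(3)/91125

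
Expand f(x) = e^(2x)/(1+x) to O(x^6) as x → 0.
1 + x + x**2 + x**3/3 + x**4/3 - x**5/15 + O(x**6)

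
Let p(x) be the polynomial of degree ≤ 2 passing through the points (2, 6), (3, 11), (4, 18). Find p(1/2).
9/4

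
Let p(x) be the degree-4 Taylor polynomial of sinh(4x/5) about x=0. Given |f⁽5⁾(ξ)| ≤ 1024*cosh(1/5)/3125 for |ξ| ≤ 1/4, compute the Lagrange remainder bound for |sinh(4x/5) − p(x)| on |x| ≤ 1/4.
cosh(1/5)/375000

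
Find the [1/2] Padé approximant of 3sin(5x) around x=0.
15*x/(25*x**2/6 + 1)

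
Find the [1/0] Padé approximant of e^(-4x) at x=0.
1 - 4*x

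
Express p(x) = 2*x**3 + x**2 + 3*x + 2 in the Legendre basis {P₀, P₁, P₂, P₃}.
(7/3)P₀ + (21/5)P₁ + (2/3)P₂ + (4/5)P₃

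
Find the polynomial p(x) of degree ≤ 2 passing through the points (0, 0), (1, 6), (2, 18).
3*x**2 + 3*x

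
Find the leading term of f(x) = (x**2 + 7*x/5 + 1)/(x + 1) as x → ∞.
x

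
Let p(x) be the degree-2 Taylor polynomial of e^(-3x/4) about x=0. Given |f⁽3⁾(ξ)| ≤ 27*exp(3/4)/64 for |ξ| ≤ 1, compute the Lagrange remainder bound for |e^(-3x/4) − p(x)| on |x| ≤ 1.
9*exp(3/4)/128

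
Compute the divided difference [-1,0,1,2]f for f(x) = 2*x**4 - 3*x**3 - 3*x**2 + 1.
1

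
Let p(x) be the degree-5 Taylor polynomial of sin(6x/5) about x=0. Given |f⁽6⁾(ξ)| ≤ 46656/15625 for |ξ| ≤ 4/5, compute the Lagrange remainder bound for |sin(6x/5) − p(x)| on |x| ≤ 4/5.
1327104/1220703125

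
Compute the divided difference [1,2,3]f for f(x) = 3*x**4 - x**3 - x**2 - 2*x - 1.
68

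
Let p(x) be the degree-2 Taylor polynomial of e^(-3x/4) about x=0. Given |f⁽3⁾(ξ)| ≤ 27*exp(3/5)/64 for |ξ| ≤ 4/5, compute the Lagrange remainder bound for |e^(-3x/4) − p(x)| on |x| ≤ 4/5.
9*exp(3/5)/250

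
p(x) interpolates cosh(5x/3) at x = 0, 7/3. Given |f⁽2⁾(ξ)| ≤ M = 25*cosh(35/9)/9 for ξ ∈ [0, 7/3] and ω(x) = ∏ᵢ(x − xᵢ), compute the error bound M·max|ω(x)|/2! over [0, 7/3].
1225*cosh(35/9)/648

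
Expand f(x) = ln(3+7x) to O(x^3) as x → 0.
log(3) + 7*x/3 - 49*x**2/18 + O(x**3)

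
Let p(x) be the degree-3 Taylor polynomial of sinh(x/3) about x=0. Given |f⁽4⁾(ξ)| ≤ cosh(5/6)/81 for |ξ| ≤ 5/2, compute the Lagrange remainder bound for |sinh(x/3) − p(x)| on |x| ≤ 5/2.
625*cosh(5/6)/31104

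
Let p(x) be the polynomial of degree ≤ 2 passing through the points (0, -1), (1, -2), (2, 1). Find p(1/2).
-2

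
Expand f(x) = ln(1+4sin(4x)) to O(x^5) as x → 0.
16*x - 128*x**2 + 3968*x**3/3 - 47104*x**4/3 + O(x**5)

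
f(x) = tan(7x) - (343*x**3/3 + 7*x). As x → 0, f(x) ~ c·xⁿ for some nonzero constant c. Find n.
5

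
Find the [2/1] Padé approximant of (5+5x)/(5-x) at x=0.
(x + 1)/(1 - x/5)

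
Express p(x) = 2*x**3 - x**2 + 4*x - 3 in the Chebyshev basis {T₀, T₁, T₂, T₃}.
(-7/2)T₀ + (11/2)T₁ + (-1/2)T₂ + (1/2)T₃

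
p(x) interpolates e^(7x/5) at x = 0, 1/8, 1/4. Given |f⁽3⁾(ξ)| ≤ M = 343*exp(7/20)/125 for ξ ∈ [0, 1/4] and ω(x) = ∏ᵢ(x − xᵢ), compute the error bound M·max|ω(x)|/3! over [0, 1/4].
343*sqrt(3)*exp(7/20)/1728000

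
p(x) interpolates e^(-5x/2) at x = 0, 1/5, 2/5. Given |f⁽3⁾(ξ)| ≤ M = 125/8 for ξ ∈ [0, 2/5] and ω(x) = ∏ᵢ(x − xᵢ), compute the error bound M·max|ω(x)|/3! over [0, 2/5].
sqrt(3)/216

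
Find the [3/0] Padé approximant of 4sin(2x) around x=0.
-16*x**3/3 + 8*x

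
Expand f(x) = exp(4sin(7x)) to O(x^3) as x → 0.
1 + 28*x + 392*x**2 + O(x**3)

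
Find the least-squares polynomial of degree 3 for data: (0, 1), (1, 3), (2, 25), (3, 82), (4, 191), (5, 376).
44/63 + (101/189)x + (-109/252)x² + (331/108)x³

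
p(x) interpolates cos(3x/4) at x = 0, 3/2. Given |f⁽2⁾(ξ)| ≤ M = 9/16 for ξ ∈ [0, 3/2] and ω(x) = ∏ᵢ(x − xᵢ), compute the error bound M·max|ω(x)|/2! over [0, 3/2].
81/512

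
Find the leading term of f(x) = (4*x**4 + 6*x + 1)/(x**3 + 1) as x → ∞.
4*x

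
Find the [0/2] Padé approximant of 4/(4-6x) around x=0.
1/(1 - 3*x/2)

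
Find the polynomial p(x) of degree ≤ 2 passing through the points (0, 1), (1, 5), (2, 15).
3*x**2 + x + 1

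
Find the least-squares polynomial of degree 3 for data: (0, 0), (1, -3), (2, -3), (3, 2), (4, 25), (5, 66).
-1/42 + (-359/252)x + (-197/84)x² + (19/18)x³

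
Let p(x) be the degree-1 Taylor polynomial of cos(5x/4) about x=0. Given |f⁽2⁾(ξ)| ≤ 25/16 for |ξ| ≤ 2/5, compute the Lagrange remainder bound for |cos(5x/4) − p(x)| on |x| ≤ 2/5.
1/8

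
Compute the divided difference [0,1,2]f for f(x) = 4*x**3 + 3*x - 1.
12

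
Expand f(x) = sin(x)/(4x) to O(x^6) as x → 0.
1/4 - x**2/24 + x**4/480 + O(x**6)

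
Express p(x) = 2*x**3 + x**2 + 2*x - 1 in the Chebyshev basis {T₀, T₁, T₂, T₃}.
(-1/2)T₀ + (7/2)T₁ + (1/2)T₂ + (1/2)T₃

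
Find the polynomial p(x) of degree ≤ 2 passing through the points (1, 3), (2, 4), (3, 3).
-x**2 + 4*x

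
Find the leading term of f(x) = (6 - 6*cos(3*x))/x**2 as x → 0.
27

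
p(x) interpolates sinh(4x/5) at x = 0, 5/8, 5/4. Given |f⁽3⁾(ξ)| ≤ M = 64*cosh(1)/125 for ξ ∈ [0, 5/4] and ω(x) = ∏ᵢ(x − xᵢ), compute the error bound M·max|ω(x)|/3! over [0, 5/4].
sqrt(3)*cosh(1)/216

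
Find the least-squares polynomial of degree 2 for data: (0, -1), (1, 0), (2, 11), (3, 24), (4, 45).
-7/5 + (-2/5)x + (3)x²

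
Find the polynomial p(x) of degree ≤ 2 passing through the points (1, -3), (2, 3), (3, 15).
3*x**2 - 3*x - 3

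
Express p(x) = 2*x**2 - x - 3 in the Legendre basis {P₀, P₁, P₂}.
(-7/3)P₀ - P₁ + (4/3)P₂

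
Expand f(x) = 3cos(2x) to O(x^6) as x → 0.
3 - 6*x**2 + 2*x**4 + O(x**6)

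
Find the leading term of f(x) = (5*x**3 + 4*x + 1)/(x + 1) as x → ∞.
5*x**2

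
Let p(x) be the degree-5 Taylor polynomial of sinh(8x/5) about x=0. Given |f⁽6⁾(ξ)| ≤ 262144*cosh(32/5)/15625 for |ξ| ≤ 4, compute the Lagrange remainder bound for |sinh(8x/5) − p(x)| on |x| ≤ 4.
67108864*cosh(32/5)/703125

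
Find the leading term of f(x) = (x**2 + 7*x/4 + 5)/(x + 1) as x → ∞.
x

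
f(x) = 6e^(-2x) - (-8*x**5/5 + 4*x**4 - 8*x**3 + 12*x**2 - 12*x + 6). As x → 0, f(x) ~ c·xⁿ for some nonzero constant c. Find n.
6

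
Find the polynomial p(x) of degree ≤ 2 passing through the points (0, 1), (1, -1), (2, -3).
1 - 2*x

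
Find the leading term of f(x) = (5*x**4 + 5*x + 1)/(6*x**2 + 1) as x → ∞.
5*x**2/6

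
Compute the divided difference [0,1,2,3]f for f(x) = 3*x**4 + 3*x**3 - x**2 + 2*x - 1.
21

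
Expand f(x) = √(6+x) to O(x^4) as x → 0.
sqrt(6) + sqrt(6)*x/12 - sqrt(6)*x**2/288 + sqrt(6)*x**3/3456 + O(x**4)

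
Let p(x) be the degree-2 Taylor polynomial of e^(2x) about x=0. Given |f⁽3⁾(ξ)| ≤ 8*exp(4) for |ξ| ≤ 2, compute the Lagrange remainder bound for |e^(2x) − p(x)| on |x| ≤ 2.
32*exp(4)/3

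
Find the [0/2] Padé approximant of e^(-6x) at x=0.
1/(18*x**2 + 6*x + 1)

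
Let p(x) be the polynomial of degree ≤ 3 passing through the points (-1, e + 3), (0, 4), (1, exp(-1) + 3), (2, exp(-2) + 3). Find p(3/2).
(5 + 15*e + (e + 43)*exp(2))*exp(-2)/16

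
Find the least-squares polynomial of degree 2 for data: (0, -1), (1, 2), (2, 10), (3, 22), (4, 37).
-6/5 + (8/5)x + (2)x²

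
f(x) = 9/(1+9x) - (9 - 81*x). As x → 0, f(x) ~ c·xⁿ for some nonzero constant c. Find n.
2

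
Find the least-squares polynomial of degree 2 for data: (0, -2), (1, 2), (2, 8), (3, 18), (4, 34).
-8/5 + (4/5)x + (2)x²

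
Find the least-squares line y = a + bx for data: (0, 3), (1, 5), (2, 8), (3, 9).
a = 31/10, b = 21/10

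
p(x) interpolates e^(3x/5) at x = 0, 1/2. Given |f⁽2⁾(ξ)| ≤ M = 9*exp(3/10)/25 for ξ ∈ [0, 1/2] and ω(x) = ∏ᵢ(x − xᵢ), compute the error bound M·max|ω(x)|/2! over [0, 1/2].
9*exp(3/10)/800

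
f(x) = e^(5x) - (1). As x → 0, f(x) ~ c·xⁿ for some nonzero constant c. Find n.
1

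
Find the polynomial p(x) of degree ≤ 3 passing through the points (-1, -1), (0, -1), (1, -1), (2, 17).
3*x**3 - 3*x - 1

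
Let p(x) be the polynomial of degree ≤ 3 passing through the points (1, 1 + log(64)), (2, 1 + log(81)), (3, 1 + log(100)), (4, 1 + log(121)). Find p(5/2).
-log(11)/8 - 3*log(2)/8 + 1 + 9*log(3)/4 + 9*log(10)/8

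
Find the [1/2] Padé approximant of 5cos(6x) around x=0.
5/(18*x**2 + 1)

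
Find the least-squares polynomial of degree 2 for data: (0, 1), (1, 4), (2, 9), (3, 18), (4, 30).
8/7 + (32/35)x + (11/7)x²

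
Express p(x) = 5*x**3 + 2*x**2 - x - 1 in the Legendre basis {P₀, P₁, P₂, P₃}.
(-1/3)P₀ + (2)P₁ + (4/3)P₂ + (2)P₃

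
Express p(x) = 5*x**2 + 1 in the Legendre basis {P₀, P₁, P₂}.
(8/3)P₀ + (10/3)P₂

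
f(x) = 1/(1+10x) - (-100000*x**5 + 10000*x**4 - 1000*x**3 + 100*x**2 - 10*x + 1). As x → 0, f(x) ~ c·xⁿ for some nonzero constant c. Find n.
6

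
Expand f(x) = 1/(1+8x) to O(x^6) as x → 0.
1 - 8*x + 64*x**2 - 512*x**3 + 4096*x**4 - 32768*x**5 + O(x**6)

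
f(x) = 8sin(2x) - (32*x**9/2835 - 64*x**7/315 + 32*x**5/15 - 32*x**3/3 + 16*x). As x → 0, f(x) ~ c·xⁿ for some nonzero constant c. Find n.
11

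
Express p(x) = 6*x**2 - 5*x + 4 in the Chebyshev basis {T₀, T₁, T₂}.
(7)T₀ + (-5)T₁ + (3)T₂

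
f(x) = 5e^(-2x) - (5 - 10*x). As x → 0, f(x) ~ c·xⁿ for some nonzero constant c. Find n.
2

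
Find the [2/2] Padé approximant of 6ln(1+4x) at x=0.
24*x*(2*x + 1)/(8*x**2/3 + 4*x + 1)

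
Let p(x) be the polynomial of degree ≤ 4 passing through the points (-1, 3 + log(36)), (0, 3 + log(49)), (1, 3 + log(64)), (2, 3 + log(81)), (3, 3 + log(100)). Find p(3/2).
3 + log(48*15**(59/64)*2**(3/16)*7**(11/16)/35)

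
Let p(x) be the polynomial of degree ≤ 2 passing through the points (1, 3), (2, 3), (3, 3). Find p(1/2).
3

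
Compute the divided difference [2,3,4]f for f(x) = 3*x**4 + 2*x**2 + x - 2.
167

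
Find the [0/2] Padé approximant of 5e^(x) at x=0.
5/(x**2/2 - x + 1)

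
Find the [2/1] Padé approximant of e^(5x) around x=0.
(25*x**2/6 + 10*x/3 + 1)/(1 - 5*x/3)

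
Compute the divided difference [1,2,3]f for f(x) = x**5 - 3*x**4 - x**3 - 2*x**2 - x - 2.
7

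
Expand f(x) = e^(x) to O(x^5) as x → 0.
1 + x + x**2/2 + x**3/6 + x**4/24 + O(x**5)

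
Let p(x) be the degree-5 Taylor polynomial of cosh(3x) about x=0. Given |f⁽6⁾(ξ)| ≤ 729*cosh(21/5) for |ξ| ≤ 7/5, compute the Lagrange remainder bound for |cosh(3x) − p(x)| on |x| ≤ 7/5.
9529569*cosh(21/5)/1250000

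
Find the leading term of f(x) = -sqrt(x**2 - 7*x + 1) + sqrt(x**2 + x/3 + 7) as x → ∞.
11/3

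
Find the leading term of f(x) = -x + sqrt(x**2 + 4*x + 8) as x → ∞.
2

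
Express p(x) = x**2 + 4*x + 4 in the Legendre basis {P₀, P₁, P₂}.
(13/3)P₀ + (4)P₁ + (2/3)P₂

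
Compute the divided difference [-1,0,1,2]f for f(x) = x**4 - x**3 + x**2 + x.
1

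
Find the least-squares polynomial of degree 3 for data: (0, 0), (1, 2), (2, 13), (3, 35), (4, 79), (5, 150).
-1/6 + (421/252)x + (-1/42)x² + (41/36)x³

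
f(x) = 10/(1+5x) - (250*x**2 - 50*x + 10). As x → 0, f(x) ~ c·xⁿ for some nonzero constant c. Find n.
3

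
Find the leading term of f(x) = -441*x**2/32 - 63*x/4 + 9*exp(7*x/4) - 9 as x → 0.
1029*x**3/128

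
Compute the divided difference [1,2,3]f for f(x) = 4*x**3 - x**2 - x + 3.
23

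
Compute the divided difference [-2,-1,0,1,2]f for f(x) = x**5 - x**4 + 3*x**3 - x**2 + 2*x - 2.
-1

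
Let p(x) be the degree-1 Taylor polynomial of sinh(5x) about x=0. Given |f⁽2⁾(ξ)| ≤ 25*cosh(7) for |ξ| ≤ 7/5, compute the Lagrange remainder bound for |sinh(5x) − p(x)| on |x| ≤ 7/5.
49*cosh(7)/2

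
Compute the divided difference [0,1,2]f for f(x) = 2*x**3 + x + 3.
6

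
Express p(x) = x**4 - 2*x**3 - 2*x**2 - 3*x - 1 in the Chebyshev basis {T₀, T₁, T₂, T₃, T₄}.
(-13/8)T₀ + (-9/2)T₁ + (-1/2)T₂ + (-1/2)T₃ + (1/8)T₄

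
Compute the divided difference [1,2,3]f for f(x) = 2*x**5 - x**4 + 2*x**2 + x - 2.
157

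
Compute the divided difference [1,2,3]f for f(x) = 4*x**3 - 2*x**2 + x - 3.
22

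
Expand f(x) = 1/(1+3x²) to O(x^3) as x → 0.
1 - 3*x**2 + O(x**3)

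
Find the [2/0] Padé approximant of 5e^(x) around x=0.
5*x**2/2 + 5*x + 5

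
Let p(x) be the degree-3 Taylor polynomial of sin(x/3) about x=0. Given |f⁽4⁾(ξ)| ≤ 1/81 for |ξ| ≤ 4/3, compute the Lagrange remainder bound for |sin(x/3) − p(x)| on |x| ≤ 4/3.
32/19683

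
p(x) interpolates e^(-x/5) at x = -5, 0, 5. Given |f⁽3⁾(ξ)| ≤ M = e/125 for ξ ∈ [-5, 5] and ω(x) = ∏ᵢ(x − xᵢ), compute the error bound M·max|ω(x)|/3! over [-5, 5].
sqrt(3)*e/27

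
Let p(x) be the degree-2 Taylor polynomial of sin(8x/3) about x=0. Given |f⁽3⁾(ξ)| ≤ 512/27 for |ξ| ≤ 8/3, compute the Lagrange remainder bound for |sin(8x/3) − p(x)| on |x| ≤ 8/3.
131072/2187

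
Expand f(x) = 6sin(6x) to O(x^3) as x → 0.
36*x + O(x**3)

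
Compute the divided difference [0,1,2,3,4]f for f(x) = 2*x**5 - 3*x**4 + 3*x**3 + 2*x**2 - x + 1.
17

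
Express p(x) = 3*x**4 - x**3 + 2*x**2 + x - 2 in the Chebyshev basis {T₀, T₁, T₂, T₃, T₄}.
(1/8)T₀ + (1/4)T₁ + (5/2)T₂ + (-1/4)T₃ + (3/8)T₄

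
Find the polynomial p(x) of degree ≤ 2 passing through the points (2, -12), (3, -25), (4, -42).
-2*x**2 - 3*x + 2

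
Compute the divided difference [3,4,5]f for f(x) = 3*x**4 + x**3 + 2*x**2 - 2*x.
305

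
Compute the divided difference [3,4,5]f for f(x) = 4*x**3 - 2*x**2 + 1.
46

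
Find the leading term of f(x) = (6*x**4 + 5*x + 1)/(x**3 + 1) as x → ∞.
6*x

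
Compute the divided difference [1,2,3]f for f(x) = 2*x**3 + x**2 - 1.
13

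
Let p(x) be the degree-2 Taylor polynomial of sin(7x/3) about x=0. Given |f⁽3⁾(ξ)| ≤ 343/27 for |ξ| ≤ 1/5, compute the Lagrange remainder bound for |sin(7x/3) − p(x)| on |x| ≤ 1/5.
343/20250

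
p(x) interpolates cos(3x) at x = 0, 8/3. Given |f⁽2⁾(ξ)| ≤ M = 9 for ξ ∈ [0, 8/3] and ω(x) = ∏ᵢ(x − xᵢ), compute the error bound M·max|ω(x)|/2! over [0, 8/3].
8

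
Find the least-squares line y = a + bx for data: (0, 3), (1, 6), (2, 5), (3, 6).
a = 19/5, b = 4/5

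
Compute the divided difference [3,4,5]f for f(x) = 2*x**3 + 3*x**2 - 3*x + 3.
27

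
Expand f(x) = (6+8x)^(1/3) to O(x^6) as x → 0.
6**(1/3) + 4*6**(1/3)*x/9 - 16*6**(1/3)*x**2/81 + 320*6**(1/3)*x**3/2187 - 2560*6**(1/3)*x**4/19683 + 22528*6**(1/3)*x**5/177147 + O(x**6)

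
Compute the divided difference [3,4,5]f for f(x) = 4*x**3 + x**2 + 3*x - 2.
49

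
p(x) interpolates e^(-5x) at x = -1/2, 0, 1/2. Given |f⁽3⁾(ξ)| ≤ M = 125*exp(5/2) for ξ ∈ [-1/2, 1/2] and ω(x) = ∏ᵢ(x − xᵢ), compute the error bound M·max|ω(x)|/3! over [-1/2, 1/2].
125*sqrt(3)*exp(5/2)/216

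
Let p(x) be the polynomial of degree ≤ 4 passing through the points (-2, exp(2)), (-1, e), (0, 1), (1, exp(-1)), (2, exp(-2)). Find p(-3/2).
(-5 + 28*e + 35*(-2 + exp(2) + 4*e)*exp(2))*exp(-2)/128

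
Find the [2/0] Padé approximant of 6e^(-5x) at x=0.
75*x**2 - 30*x + 6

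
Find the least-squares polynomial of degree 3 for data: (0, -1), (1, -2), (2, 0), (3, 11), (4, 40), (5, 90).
-13/14 + (-55/84)x + (-23/14)x² + (13/12)x³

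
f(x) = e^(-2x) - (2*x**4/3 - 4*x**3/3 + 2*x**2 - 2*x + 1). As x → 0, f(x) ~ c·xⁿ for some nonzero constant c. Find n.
5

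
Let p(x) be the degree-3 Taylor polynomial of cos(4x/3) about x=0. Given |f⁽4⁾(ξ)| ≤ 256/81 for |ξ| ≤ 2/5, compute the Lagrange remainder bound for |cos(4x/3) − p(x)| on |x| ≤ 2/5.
512/151875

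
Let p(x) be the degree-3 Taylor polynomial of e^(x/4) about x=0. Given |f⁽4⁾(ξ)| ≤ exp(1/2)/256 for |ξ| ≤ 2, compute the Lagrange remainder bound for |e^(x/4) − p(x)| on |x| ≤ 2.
exp(1/2)/384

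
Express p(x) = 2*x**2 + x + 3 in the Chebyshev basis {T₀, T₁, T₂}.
(4)T₀ + T₁ + T₂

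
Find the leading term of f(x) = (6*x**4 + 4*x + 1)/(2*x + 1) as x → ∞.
3*x**3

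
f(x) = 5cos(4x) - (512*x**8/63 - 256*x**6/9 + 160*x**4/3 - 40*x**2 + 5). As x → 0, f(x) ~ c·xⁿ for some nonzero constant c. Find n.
10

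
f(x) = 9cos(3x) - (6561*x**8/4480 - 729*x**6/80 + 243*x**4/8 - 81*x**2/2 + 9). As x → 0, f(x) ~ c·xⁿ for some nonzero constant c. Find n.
10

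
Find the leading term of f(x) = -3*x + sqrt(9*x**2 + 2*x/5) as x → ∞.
1/15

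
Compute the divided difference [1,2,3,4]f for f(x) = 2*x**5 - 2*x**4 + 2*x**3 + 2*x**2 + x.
112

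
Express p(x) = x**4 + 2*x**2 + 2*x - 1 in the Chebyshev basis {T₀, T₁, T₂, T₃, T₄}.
(3/8)T₀ + (2)T₁ + (3/2)T₂ + (1/8)T₄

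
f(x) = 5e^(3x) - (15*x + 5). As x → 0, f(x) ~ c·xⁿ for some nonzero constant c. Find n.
2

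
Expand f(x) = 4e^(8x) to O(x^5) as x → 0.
4 + 32*x + 128*x**2 + 1024*x**3/3 + 2048*x**4/3 + O(x**5)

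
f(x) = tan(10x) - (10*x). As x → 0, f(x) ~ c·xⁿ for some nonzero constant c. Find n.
3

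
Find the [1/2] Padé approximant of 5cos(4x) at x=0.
5/(8*x**2 + 1)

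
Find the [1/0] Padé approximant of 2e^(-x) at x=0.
2 - 2*x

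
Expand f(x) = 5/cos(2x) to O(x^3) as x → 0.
5 + 10*x**2 + O(x**3)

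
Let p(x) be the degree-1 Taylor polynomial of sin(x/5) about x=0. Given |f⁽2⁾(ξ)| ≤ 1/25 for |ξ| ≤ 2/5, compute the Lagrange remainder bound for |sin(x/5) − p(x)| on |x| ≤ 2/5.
2/625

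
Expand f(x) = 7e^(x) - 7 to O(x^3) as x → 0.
7*x + 7*x**2/2 + O(x**3)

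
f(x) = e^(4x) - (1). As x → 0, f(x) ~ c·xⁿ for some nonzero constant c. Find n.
1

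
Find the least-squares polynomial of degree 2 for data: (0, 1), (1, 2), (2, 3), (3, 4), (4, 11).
53/35 + (-43/35)x + (6/7)x²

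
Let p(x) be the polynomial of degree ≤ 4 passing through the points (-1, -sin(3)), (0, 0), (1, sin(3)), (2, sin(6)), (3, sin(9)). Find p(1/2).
3*sin(9)/128 - 5*sin(6)/32 + 95*sin(3)/128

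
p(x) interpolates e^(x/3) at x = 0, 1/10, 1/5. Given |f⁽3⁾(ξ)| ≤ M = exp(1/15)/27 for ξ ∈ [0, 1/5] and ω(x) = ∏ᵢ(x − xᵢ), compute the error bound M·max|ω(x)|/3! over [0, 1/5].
sqrt(3)*exp(1/15)/729000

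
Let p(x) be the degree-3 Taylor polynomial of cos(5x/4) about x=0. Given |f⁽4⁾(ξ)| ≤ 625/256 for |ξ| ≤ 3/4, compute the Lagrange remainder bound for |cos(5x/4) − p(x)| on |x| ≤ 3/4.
16875/524288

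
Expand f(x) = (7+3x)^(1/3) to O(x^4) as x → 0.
7**(1/3) + 7**(1/3)*x/7 - 7**(1/3)*x**2/49 + 5*7**(1/3)*x**3/1029 + O(x**4)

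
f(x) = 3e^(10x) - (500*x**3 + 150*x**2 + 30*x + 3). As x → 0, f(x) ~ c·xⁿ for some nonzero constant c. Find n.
4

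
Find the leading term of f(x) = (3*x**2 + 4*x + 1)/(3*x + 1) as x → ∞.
x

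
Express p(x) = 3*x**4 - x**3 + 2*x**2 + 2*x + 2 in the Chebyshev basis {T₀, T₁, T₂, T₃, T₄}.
(33/8)T₀ + (5/4)T₁ + (5/2)T₂ + (-1/4)T₃ + (3/8)T₄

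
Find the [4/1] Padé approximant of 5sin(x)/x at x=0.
x**4/24 - 5*x**2/6 + 5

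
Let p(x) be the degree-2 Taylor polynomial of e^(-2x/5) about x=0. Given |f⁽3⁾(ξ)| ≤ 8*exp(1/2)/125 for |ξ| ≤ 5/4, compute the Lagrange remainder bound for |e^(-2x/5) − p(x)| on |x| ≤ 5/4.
exp(1/2)/48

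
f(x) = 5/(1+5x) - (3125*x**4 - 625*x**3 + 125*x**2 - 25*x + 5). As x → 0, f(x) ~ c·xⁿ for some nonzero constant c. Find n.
5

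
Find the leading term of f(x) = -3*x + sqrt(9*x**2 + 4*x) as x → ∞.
2/3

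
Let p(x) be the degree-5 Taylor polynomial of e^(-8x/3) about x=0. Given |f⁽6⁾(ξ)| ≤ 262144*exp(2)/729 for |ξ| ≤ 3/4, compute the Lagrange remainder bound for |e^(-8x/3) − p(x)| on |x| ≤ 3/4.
4*exp(2)/45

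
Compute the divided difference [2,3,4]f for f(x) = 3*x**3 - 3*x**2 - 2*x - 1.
24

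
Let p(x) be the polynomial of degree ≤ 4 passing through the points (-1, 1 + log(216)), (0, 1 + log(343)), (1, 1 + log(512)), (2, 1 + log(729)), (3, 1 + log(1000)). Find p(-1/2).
1 + log(3087*2**(25/32)*3**(17/128)*5**(113/128)*7**(9/32)/160)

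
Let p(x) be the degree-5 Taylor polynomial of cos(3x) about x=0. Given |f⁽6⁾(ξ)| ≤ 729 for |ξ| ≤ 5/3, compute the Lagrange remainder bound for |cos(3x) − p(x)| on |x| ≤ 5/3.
3125/144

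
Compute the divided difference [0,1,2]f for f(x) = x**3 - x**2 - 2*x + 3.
2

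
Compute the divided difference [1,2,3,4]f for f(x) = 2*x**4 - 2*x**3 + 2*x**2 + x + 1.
18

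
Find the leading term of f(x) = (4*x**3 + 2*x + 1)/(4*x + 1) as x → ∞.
x**2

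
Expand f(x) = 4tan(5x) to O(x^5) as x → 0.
20*x + 500*x**3/3 + O(x**5)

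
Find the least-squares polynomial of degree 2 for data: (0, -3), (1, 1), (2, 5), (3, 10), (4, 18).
-19/7 + (177/70)x + (9/14)x²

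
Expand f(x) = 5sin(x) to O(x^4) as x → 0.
5*x - 5*x**3/6 + O(x**4)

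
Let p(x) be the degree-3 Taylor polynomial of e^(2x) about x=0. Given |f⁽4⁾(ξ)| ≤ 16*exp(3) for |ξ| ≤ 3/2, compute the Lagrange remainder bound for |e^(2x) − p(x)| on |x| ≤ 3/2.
27*exp(3)/8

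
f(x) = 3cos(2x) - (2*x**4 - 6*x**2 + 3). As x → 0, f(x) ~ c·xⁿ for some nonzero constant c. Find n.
6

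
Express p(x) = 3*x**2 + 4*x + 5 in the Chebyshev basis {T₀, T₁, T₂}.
(13/2)T₀ + (4)T₁ + (3/2)T₂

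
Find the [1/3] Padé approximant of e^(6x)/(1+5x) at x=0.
(7*x/3 + 1)/(26*x**3 - 43*x**2/3 + 4*x/3 + 1)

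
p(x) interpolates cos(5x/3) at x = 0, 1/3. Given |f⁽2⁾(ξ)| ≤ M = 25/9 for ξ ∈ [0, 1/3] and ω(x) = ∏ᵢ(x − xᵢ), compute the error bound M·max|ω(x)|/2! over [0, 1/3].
25/648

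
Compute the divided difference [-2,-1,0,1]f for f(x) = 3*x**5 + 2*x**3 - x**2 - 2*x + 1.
17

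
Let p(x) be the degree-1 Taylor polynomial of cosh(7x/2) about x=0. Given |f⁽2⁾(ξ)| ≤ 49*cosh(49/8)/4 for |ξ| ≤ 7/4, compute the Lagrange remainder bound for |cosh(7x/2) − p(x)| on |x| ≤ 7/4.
2401*cosh(49/8)/128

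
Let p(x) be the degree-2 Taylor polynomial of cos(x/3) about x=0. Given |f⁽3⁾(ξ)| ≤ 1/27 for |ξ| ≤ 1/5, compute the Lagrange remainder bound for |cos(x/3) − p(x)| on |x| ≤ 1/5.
1/20250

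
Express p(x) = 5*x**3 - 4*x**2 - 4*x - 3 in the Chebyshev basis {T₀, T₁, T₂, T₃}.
(-5)T₀ + (-1/4)T₁ + (-2)T₂ + (5/4)T₃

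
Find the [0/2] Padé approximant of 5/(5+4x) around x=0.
1/(4*x/5 + 1)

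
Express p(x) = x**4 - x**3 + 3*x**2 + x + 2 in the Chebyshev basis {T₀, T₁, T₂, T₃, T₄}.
(31/8)T₀ + (1/4)T₁ + (2)T₂ + (-1/4)T₃ + (1/8)T₄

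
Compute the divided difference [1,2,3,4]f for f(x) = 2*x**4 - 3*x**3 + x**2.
17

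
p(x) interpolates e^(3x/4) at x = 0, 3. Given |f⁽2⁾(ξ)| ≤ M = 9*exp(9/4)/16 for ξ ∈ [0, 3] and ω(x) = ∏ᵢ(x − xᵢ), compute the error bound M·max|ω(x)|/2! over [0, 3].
81*exp(9/4)/128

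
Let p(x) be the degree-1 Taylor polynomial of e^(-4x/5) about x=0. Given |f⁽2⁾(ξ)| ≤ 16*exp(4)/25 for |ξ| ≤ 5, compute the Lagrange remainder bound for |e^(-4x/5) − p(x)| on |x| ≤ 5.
8*exp(4)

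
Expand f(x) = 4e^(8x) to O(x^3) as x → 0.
4 + 32*x + 128*x**2 + O(x**3)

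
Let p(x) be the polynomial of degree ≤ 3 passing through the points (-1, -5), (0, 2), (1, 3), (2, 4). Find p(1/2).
23/8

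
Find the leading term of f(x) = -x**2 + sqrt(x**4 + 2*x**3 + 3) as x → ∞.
x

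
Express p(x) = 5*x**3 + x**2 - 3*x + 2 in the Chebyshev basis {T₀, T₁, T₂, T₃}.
(5/2)T₀ + (3/4)T₁ + (1/2)T₂ + (5/4)T₃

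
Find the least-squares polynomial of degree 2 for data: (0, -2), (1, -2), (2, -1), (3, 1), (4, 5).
-67/35 + (-61/70)x + (9/14)x²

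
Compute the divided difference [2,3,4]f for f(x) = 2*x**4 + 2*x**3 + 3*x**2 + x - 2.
131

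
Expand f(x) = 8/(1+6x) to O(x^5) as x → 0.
8 - 48*x + 288*x**2 - 1728*x**3 + 10368*x**4 + O(x**5)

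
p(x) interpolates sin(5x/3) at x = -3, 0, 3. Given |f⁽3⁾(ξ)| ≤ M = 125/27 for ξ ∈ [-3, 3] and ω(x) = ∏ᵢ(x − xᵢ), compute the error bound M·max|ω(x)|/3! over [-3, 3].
125*sqrt(3)/27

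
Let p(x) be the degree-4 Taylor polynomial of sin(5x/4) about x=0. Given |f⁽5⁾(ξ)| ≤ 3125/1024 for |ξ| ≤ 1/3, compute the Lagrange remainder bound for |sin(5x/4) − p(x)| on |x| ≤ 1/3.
625/5971968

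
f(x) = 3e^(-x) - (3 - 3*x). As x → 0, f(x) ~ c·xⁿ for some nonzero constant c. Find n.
2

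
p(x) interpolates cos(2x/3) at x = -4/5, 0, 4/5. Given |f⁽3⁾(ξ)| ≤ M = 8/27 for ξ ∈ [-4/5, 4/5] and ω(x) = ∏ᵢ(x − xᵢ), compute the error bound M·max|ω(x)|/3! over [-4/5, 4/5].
512*sqrt(3)/91125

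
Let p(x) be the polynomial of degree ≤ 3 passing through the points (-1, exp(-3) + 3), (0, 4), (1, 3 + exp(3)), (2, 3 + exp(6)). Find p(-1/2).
(5 + (-5*exp(3) + 63 + exp(6))*exp(3))*exp(-3)/16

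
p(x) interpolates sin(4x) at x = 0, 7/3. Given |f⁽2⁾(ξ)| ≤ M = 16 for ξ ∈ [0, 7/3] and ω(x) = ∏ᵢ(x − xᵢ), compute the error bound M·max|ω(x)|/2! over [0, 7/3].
98/9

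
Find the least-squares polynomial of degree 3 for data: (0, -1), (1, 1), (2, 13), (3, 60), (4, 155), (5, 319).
-7/9 + (125/189)x + (-353/126)x² + (167/54)x³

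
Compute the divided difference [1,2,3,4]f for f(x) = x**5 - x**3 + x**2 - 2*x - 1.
64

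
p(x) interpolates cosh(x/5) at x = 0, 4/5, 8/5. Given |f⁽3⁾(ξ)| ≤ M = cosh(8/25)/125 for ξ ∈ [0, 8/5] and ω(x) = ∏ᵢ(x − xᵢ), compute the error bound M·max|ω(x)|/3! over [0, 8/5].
64*sqrt(3)*cosh(8/25)/421875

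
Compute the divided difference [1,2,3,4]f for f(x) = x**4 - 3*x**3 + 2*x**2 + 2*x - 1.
7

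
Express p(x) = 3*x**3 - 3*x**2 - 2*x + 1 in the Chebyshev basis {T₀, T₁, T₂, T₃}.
(-1/2)T₀ + (1/4)T₁ + (-3/2)T₂ + (3/4)T₃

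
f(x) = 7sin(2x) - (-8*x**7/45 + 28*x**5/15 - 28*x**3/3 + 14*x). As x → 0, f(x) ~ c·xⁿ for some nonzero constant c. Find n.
9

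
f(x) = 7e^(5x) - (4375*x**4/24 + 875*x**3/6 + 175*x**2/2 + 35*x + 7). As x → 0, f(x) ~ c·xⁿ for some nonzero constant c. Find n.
5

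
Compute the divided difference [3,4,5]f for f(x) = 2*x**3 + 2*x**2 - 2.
26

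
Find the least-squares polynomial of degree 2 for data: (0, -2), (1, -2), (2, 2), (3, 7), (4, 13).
-82/35 + (13/70)x + (13/14)x²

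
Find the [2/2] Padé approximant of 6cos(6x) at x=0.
(6 - 90*x**2)/(3*x**2 + 1)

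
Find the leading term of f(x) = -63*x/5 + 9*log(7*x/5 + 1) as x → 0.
-441*x**2/50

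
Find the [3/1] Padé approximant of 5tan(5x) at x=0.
625*x**3/3 + 25*x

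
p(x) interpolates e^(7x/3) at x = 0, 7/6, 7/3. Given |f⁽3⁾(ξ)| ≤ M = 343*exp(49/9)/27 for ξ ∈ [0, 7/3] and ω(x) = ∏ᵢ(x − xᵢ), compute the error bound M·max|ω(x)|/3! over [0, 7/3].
117649*sqrt(3)*exp(49/9)/157464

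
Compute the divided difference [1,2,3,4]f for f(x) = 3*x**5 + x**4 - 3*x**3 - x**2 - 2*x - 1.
202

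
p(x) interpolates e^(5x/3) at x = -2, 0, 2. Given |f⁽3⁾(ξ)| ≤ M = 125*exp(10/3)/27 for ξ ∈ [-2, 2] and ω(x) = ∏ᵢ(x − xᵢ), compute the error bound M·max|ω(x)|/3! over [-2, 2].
1000*sqrt(3)*exp(10/3)/729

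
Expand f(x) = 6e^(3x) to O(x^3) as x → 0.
6 + 18*x + 27*x**2 + O(x**3)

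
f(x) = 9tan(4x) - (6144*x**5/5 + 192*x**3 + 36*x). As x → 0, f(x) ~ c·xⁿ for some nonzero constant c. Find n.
7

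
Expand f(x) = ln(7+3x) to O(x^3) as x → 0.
log(7) + 3*x/7 - 9*x**2/98 + O(x**3)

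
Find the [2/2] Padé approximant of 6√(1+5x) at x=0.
(375*x**2/8 + 75*x/2 + 6)/(25*x**2/16 + 15*x/4 + 1)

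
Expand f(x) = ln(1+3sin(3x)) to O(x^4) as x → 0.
9*x - 81*x**2/2 + 459*x**3/2 + O(x**4)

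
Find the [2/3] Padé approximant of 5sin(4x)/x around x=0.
(20 - 112*x**2/3)/(4*x**2/5 + 1)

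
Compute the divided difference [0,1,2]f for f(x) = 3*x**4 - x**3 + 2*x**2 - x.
20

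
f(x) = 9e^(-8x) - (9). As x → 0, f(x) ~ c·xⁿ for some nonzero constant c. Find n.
1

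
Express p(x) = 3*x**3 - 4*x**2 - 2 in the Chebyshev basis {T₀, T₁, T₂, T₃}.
(-4)T₀ + (9/4)T₁ + (-2)T₂ + (3/4)T₃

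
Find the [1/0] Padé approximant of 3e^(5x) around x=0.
15*x + 3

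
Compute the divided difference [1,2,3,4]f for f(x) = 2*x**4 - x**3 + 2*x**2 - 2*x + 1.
19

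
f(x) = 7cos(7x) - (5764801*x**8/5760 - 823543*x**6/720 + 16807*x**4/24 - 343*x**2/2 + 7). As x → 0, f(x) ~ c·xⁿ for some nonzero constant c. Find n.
10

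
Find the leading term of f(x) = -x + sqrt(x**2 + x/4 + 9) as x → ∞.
1/8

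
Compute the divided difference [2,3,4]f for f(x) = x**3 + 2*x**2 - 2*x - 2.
11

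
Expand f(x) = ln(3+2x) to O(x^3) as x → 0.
log(3) + 2*x/3 - 2*x**2/9 + O(x**3)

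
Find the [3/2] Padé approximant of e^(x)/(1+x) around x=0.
(8*x**3/165 + 57*x**2/220 + 42*x/55 + 1)/(-53*x**2/220 + 42*x/55 + 1)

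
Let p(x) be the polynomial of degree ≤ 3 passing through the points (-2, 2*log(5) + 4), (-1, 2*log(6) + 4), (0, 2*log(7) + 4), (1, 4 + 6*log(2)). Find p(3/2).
4 + log(294912*2**(3/4)*21**(5/8)*5**(3/8)/84035)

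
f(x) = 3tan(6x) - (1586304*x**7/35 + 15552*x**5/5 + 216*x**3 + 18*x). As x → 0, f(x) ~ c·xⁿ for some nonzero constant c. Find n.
9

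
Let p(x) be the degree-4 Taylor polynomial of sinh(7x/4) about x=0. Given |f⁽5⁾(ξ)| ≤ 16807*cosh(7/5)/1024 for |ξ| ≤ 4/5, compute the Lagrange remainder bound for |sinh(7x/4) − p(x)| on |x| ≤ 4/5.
16807*cosh(7/5)/375000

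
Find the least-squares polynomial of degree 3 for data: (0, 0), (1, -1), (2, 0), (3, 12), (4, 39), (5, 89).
1/14 + (-61/84)x + (-12/7)x² + (13/12)x³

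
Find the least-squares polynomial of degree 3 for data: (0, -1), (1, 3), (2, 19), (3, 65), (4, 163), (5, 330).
-1 + (67/14)x + (-111/28)x² + (13/4)x³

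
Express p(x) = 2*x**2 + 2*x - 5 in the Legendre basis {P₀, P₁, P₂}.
(-13/3)P₀ + (2)P₁ + (4/3)P₂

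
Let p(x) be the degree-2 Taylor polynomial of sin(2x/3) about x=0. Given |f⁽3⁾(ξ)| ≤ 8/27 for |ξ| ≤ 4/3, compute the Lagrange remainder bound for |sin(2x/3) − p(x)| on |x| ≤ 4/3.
256/2187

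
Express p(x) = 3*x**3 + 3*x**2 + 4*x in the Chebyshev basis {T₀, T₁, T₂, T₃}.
(3/2)T₀ + (25/4)T₁ + (3/2)T₂ + (3/4)T₃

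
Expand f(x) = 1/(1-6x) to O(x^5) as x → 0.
1 + 6*x + 36*x**2 + 216*x**3 + 1296*x**4 + O(x**5)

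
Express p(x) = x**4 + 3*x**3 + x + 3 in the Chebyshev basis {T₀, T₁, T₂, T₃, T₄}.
(27/8)T₀ + (13/4)T₁ + (1/2)T₂ + (3/4)T₃ + (1/8)T₄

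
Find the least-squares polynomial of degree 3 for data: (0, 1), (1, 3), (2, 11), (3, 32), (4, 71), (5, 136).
62/63 + (209/189)x + (-37/252)x² + (115/108)x³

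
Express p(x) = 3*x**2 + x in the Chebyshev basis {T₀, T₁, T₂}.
(3/2)T₀ + T₁ + (3/2)T₂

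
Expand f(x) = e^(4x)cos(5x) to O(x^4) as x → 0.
1 + 4*x - 9*x**2/2 - 118*x**3/3 + O(x**4)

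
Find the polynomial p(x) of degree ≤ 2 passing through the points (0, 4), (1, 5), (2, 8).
x**2 + 4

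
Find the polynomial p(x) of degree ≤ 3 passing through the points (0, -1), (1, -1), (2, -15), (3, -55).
-2*x**3 - x**2 + 3*x - 1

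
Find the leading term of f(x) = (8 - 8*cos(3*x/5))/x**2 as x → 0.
36/25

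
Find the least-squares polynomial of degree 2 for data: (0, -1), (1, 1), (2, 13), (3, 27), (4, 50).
-46/35 + (8/35)x + (22/7)x²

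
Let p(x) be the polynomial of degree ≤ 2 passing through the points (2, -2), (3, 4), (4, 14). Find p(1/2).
-7/2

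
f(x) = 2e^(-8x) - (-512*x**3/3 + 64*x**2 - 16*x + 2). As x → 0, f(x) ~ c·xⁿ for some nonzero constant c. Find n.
4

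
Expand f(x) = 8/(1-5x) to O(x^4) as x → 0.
8 + 40*x + 200*x**2 + 1000*x**3 + O(x**4)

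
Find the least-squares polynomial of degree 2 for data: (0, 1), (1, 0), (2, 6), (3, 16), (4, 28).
17/35 + (-11/7)x + (15/7)x²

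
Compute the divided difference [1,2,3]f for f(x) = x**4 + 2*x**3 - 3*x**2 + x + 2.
34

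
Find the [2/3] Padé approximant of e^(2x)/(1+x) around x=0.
(2*x**2/5 + x + 1)/(4*x**3/15 - 3*x**2/5 + 1)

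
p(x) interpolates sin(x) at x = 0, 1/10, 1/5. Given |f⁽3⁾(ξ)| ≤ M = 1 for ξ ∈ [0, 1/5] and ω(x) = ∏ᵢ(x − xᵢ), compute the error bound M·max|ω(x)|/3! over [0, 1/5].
sqrt(3)/27000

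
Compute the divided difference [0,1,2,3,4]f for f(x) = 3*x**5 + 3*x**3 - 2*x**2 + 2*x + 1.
30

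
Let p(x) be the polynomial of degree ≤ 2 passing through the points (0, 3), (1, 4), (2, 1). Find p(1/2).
4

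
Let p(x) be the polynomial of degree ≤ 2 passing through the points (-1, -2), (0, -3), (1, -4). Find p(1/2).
-7/2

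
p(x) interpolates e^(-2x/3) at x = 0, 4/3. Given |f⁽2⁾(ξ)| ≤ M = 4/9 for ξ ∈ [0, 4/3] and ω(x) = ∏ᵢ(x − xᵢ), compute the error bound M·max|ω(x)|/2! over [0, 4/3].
8/81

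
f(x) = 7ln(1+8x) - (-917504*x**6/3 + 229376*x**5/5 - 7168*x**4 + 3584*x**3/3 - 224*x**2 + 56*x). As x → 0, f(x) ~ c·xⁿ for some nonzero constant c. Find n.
7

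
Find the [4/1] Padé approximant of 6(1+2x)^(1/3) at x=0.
(32*x**4/81 - 128*x**3/135 + 16*x**2/5 + 64*x/5 + 6)/(22*x/15 + 1)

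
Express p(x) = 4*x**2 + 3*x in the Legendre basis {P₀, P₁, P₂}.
(4/3)P₀ + (3)P₁ + (8/3)P₂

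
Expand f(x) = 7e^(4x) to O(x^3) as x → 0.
7 + 28*x + 56*x**2 + O(x**3)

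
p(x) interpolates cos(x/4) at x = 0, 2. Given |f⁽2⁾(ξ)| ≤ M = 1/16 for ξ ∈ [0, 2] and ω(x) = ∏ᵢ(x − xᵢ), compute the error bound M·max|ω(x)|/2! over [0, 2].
1/32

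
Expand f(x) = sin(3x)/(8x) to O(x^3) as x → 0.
3/8 - 9*x**2/16 + O(x**3)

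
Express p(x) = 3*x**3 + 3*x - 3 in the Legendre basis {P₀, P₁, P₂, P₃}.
(-3)P₀ + (24/5)P₁ + (6/5)P₃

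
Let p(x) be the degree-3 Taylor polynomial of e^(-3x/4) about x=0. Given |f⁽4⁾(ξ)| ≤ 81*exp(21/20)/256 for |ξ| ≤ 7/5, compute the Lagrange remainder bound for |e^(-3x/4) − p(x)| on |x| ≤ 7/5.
64827*exp(21/20)/1280000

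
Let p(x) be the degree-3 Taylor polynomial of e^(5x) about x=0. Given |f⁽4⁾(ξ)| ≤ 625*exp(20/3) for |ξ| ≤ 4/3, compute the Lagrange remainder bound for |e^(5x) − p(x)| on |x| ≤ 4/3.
20000*exp(20/3)/243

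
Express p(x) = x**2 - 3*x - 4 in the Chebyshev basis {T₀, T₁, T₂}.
(-7/2)T₀ + (-3)T₁ + (1/2)T₂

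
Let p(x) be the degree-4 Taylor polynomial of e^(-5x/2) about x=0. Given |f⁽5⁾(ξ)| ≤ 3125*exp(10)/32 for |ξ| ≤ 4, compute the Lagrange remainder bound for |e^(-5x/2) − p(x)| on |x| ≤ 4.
2500*exp(10)/3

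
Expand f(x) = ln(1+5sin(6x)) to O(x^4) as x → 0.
30*x - 450*x**2 + 8820*x**3 + O(x**4)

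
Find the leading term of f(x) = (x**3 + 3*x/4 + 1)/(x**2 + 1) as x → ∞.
x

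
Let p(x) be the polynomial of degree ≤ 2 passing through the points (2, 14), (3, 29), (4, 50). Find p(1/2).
11/4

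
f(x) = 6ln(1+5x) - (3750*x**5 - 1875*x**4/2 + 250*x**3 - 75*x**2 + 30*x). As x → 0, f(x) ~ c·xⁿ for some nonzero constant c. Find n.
6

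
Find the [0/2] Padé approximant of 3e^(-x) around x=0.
3/(x**2/2 + x + 1)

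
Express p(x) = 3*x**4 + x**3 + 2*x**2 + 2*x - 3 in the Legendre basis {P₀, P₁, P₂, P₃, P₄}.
(-26/15)P₀ + (13/5)P₁ + (64/21)P₂ + (2/5)P₃ + (24/35)P₄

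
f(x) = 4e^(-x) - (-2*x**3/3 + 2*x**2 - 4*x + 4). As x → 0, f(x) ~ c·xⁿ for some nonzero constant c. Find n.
4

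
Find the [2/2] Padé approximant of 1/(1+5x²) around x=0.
1/(5*x**2 + 1)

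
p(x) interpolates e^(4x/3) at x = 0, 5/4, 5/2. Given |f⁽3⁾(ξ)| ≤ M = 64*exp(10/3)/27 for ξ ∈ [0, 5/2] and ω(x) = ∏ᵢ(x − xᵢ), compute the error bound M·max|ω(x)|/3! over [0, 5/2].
125*sqrt(3)*exp(10/3)/729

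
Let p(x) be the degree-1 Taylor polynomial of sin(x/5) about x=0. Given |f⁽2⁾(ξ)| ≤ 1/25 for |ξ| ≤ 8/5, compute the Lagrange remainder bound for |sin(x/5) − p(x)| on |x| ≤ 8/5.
32/625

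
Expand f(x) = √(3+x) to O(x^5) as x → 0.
sqrt(3) + sqrt(3)*x/6 - sqrt(3)*x**2/72 + sqrt(3)*x**3/432 - 5*sqrt(3)*x**4/10368 + O(x**5)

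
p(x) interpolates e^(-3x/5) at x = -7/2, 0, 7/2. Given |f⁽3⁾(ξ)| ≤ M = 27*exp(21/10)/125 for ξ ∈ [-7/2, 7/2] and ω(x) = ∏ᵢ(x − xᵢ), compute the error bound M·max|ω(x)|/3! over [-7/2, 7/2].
343*sqrt(3)*exp(21/10)/1000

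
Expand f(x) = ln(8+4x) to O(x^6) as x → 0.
log(8) + x/2 - x**2/8 + x**3/24 - x**4/64 + x**5/160 + O(x**6)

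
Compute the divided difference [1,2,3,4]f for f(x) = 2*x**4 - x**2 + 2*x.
20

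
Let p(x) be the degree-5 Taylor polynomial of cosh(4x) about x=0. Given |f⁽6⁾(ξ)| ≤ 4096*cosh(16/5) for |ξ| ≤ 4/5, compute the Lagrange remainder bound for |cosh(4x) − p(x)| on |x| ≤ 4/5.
1048576*cosh(16/5)/703125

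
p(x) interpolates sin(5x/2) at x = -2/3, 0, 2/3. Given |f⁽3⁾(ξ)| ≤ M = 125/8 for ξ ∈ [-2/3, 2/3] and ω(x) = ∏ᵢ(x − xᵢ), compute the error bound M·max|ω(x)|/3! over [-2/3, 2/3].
125*sqrt(3)/729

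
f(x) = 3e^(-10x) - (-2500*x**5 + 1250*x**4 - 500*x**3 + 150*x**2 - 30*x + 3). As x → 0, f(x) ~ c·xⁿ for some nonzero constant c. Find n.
6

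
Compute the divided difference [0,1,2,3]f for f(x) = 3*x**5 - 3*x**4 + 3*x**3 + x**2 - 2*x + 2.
60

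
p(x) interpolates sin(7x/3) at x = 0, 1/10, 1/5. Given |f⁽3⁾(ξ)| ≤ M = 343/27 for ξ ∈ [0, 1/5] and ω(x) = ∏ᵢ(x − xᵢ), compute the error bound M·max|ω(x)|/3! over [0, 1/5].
343*sqrt(3)/729000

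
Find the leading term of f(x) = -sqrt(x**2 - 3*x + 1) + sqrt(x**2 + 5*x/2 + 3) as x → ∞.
11/4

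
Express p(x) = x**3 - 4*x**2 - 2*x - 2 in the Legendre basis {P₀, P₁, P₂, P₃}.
(-10/3)P₀ + (-7/5)P₁ + (-8/3)P₂ + (2/5)P₃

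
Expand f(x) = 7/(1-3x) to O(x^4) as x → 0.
7 + 21*x + 63*x**2 + 189*x**3 + O(x**4)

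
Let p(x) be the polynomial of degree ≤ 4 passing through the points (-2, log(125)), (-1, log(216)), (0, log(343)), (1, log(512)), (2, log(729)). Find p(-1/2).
log(147*1701**(7/64)*5**(113/128)/5)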